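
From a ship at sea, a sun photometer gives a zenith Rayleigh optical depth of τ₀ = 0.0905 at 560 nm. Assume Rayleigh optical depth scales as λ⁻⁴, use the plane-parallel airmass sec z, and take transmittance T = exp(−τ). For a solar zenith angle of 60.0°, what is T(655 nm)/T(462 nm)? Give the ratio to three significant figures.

Airmass: sec 60.0° = 2.0000.
τ(655 nm) = 0.0905 × (560/655)⁴ × 2.0000 = 0.0905 × 0.5343 × 2.0000 = 0.0967.
τ(462 nm) = 0.0905 × (560/462)⁴ × 2.0000 = 0.0905 × 2.1587 × 2.0000 = 0.3907.
T(655)/T(462) = exp(τ_B − τ_A) = exp(0.2940) = 1.3418.

1.34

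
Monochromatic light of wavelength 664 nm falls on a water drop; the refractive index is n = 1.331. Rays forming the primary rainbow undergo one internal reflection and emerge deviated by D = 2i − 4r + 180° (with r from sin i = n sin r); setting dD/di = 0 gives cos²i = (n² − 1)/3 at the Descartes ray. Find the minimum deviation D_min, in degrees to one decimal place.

cos²i = (1.77156 − 1)/3 = 0.25719; i = arccos(0.50714) = 59.527°.
sin r = sin 59.527°/1.331 = 0.64753; r = 40.356°.
D_min = 2·59.527° − 4·40.356° + 180° = 137.630°.

137.6°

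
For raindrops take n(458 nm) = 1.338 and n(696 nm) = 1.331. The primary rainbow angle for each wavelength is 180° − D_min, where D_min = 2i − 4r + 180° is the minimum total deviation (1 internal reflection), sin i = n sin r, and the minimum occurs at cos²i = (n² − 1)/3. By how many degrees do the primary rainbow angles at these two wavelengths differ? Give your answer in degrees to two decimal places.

At 458 nm (n = 1.338): cos²i = 0.26341 → i = 59.120°, r = 39.899°, D_min = 138.643°, rainbow angle = 41.357°.
At 696 nm (n = 1.331): cos²i = 0.25719 → i = 59.527°, r = 40.356°, D_min = 137.630°, rainbow angle = 42.370°.
Angular width = |41.357° − 42.370°| = 1.013°.

1.01°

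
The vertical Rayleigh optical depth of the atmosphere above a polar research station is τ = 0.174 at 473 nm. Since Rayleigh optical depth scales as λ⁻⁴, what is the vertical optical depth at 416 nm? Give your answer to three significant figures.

τ(416 nm) = τ(473 nm) × (473/416)⁴ = 0.174 × (1.1370)⁴ = 0.174 × 1.6714 = 0.2908.

0.291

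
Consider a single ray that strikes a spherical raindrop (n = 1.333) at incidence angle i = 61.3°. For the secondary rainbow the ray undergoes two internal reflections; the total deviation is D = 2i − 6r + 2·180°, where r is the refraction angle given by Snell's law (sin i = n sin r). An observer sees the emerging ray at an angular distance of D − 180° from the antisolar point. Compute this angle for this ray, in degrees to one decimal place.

sin r = sin 61.3° / 1.333 = 0.8771/1.333 = 0.6580; r = 41.15°.
D = 2·61.3° − 6·41.15° + 2·180° = 122.60° − 246.90° + 360° = 235.70°.
Angle from antisolar point = D − 180° = 55.70°.

55.7°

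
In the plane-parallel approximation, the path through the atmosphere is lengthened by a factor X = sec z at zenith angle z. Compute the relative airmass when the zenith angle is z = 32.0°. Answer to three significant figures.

X = sec z = 1/cos 32.0° = 1/0.8480 = 1.1792.

1.18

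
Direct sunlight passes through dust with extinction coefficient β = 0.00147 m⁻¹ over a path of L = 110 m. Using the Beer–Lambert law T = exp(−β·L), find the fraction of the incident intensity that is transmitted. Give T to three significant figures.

τ = β·L = 0.00147 × 110 = 0.1617.
T = exp(−0.1617) = 0.8507.

0.851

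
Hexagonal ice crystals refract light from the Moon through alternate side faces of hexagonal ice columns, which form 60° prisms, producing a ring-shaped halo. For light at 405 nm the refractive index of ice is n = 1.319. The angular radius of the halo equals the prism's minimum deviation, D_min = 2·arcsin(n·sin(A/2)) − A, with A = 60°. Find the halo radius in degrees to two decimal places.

22.52°

n·sin(A/2) = 1.319 × sin 30° = 1.319 × 0.5000 = 0.6595.
D_min = 2·arcsin(0.6595) − 60° = 2 × 41.262° − 60° = 22.524°.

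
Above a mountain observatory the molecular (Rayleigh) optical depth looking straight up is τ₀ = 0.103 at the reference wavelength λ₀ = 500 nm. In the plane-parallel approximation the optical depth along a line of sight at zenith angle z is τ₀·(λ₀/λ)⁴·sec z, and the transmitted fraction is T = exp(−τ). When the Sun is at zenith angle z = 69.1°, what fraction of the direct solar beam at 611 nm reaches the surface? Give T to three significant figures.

sec 69.1° = 2.8032.
τ = 0.103 × (500/611)⁴ × 2.8032 = 0.103 × 0.4485 × 2.8032 = 0.1295.
T = exp(−0.1295) = 0.8786.

0.879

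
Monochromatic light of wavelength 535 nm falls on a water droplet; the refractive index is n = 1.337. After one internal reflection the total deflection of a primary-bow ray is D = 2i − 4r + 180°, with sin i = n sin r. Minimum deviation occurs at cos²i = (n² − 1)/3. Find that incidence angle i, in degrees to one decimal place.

59.2°

cos²i = (1.337² − 1)/3 = (1.78757 − 1)/3 = 0.26252.
cos i = 0.51237, so i = 59.178°.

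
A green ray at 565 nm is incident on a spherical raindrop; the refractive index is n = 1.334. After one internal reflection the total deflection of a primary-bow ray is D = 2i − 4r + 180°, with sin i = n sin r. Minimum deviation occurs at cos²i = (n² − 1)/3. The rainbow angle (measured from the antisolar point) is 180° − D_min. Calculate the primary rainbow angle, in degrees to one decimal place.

41.9°

cos²i = (1.77956 − 1)/3 = 0.25985; i = arccos(0.50976) = 59.352°.
sin r = sin 59.352°/1.334 = 0.64492; r = 40.159°.
D_min = 2·59.352° − 4·40.159° + 180° = 138.067°.
Rainbow angle = 180° − D_min = 41.933°.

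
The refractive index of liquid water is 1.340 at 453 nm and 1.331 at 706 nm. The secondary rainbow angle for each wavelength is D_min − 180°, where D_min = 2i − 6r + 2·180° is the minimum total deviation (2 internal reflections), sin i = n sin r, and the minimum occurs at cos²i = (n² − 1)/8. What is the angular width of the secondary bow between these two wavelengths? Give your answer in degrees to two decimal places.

At 453 nm (n = 1.340): cos²i = 0.09945 → i = 71.618°, r = 45.088°, D_min = 232.709°, rainbow angle = 52.709°.
At 706 nm (n = 1.331): cos²i = 0.09645 → i = 71.907°, r = 45.575°, D_min = 230.365°, rainbow angle = 50.365°.
Angular width = |52.709° − 50.365°| = 2.344°.

2.34°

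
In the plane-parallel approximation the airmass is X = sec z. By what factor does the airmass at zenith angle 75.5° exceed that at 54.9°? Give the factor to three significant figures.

2.30

X(75.5°)/X(54.9°) = sec 75.5° / sec 54.9° = cos 54.9° / cos 75.5° = 0.5750/0.2504 = 2.2965.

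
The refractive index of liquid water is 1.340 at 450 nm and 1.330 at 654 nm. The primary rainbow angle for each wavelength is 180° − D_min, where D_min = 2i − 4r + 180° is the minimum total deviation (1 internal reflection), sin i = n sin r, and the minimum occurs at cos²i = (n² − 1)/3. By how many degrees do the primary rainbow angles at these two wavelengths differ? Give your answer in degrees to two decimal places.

1.45°

At 450 nm (n = 1.340): cos²i = 0.26520 → i = 59.004°, r = 39.770°, D_min = 138.929°, rainbow angle = 41.071°.
At 654 nm (n = 1.330): cos²i = 0.25630 → i = 59.585°, r = 40.422°, D_min = 137.484°, rainbow angle = 42.516°.
Angular width = |41.071° − 42.516°| = 1.445°.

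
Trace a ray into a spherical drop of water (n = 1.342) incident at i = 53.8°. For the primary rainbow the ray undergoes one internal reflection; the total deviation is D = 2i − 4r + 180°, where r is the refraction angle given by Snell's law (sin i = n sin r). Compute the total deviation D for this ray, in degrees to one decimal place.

139.7°

sin r = sin 53.8° / 1.342 = 0.8070/1.342 = 0.6013; r = 36.96°.
D = 2·53.8° − 4·36.96° + 180° = 107.60° − 147.86° + 180° = 139.74°.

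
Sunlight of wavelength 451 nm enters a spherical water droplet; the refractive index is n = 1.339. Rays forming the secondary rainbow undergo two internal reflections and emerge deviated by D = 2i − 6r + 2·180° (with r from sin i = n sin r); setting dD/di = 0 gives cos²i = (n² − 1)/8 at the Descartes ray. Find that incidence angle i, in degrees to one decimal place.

cos²i = (1.339² − 1)/8 = (1.79292 − 1)/8 = 0.09912.
cos i = 0.31483, so i = 71.650°.

71.6°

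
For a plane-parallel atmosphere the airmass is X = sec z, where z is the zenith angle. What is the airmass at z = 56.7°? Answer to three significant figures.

1.82

X = sec z = 1/cos 56.7° = 1/0.5490 = 1.8214.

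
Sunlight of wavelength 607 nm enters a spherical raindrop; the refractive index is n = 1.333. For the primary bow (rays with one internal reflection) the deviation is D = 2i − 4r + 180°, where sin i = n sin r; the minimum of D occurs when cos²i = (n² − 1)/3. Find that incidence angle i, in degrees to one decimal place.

cos²i = (1.333² − 1)/3 = (1.77689 − 1)/3 = 0.25896.
cos i = 0.50888, so i = 59.410°.

59.4°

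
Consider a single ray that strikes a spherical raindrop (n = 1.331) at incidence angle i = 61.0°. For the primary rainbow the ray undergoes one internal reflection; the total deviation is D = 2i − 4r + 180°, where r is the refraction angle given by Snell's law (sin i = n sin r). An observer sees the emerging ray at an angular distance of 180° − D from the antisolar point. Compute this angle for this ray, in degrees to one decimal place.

42.3°

sin r = sin 61.0° / 1.331 = 0.8746/1.331 = 0.6571; r = 41.08°.
D = 2·61.0° − 4·41.08° + 180° = 122.00° − 164.32° + 180° = 137.68°.
Angle from antisolar point = 180° − D = 42.32°.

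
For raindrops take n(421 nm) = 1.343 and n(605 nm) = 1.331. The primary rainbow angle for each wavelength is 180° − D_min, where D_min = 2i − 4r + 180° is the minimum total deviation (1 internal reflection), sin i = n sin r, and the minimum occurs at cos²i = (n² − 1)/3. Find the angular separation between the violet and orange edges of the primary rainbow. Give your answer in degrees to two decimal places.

At 421 nm (n = 1.343): cos²i = 0.26788 → i = 58.830°, r = 39.577°, D_min = 139.354°, rainbow angle = 40.646°.
At 605 nm (n = 1.331): cos²i = 0.25719 → i = 59.527°, r = 40.356°, D_min = 137.630°, rainbow angle = 42.370°.
Angular width = |40.646° − 42.370°| = 1.724°.

1.72°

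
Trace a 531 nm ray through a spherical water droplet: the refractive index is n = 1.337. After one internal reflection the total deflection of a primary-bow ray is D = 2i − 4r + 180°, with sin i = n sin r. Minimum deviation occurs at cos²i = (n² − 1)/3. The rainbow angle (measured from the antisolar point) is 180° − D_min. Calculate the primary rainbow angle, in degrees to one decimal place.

41.5°

cos²i = (1.78757 − 1)/3 = 0.26252; i = arccos(0.51237) = 59.178°.
sin r = sin 59.178°/1.337 = 0.64231; r = 39.964°.
D_min = 2·59.178° − 4·39.964° + 180° = 138.500°.
Rainbow angle = 180° − D_min = 41.500°.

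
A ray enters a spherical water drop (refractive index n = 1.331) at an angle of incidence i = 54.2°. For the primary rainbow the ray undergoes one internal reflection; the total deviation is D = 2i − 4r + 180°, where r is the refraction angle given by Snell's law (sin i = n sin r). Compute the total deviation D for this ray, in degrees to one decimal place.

sin r = sin 54.2° / 1.331 = 0.8111/1.331 = 0.6094; r = 37.54°.
D = 2·54.2° − 4·37.54° + 180° = 108.40° − 150.17° + 180° = 138.23°.

138.2°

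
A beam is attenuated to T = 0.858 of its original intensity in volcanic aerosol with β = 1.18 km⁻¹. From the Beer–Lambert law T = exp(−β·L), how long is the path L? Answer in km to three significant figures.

0.130 km

Beer–Lambert: T = exp(−βL) ⇒ L = −ln(T)/β = −ln(0.858)/1.18 = 0.1532/1.18 = 0.1298 km.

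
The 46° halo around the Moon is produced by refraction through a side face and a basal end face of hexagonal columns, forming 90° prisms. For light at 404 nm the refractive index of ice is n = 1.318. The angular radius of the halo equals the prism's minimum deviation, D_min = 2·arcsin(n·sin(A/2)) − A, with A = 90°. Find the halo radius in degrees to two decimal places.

n·sin(A/2) = 1.318 × sin 45° = 1.318 × 0.7071 = 0.9320.
D_min = 2·arcsin(0.9320) − 90° = 2 × 68.743° − 90° = 47.487°.

47.49°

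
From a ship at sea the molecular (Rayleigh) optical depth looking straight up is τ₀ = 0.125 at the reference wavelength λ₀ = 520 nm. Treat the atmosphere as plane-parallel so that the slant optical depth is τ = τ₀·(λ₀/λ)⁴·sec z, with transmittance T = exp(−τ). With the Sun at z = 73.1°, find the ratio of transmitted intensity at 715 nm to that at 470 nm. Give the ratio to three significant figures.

1.69

Airmass: sec 73.1° = 3.4399.
τ(715 nm) = 0.125 × (520/715)⁴ × 3.4399 = 0.125 × 0.2798 × 3.4399 = 0.1203.
τ(470 nm) = 0.125 × (520/470)⁴ × 3.4399 = 0.125 × 1.4984 × 3.4399 = 0.6443.
T(715)/T(470) = exp(τ_B − τ_A) = exp(0.5240) = 1.6888.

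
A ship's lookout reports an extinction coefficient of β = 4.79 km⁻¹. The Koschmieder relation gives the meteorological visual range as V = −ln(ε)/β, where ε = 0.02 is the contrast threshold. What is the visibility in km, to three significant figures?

V = −ln(0.02) / 4.79 = 3.912 / 4.79 = 0.8167 km.

0.817 km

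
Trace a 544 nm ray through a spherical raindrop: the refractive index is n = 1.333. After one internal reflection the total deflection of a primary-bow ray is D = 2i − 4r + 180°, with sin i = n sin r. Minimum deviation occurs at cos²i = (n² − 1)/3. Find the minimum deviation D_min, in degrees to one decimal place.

137.9°

cos²i = (1.77689 − 1)/3 = 0.25896; i = arccos(0.50888) = 59.410°.
sin r = sin 59.410°/1.333 = 0.64579; r = 40.225°.
D_min = 2·59.410° − 4·40.225° + 180° = 137.922°.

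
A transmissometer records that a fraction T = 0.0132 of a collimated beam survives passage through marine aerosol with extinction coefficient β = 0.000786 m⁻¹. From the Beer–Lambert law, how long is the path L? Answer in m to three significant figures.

Beer–Lambert: T = exp(−βL) ⇒ L = −ln(T)/β = −ln(0.0132)/0.000786 = 4.3275/0.000786 = 5506 m.

5510 m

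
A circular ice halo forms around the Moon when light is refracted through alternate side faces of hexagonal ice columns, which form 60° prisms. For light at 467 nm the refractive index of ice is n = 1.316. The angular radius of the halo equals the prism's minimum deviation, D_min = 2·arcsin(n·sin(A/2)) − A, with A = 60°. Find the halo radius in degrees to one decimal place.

n·sin(A/2) = 1.316 × sin 30° = 1.316 × 0.5000 = 0.6580.
D_min = 2·arcsin(0.6580) − 60° = 2 × 41.148° − 60° = 22.295°.

22.3°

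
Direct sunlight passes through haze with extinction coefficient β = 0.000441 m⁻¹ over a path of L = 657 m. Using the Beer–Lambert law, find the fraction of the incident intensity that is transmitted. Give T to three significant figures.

τ = β·L = 0.000441 × 657 = 0.2897.
T = exp(−0.2897) = 0.7485.

0.748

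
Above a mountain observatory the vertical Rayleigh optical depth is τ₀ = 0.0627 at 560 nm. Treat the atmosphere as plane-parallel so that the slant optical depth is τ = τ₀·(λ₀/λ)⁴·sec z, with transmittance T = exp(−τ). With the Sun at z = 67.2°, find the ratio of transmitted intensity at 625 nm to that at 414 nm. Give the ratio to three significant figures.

1.55

Airmass: sec 67.2° = 2.5805.
τ(625 nm) = 0.0627 × (560/625)⁴ × 2.5805 = 0.0627 × 0.6445 × 2.5805 = 0.1043.
τ(414 nm) = 0.0627 × (560/414)⁴ × 2.5805 = 0.0627 × 3.3477 × 2.5805 = 0.5417.
T(625)/T(414) = exp(τ_B − τ_A) = exp(0.4374) = 1.5486.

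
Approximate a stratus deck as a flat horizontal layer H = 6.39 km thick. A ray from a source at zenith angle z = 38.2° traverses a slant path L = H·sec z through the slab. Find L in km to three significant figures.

sec z = 1/cos 38.2° = 1.2725.
L = 6.39 × 1.2725 = 8.131 km.

8.13 km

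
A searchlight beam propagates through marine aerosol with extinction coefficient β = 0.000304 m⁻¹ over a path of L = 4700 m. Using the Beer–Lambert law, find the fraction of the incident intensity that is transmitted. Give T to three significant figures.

τ = β·L = 0.000304 × 4700 = 1.4288.
T = exp(−1.4288) = 0.2396.

0.240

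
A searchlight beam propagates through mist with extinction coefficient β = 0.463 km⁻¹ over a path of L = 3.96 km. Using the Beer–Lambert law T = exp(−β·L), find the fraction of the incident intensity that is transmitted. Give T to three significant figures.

τ = β·L = 0.463 × 3.96 = 1.8335.
T = exp(−1.8335) = 0.1599.

0.160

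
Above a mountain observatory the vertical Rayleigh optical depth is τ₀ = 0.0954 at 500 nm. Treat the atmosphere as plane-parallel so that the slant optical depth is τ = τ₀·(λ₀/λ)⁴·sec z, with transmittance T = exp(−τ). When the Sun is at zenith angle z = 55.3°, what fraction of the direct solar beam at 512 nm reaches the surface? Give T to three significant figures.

sec 55.3° = 1.7566.
τ = 0.0954 × (500/512)⁴ × 1.7566 = 0.0954 × 0.9095 × 1.7566 = 0.1524.
T = exp(−0.1524) = 0.8586.

0.859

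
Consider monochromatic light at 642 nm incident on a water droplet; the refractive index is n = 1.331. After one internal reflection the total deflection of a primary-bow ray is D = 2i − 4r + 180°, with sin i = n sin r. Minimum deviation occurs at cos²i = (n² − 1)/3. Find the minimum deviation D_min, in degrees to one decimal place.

cos²i = (1.77156 − 1)/3 = 0.25719; i = arccos(0.50714) = 59.527°.
sin r = sin 59.527°/1.331 = 0.64753; r = 40.356°.
D_min = 2·59.527° − 4·40.356° + 180° = 137.630°.

137.6°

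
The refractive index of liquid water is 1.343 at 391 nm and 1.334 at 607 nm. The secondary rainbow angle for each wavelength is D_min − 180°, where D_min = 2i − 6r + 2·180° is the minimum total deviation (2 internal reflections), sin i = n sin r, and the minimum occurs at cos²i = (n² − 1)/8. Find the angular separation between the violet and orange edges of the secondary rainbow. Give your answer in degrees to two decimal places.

2.33°

At 391 nm (n = 1.343): cos²i = 0.10046 → i = 71.522°, r = 44.928°, D_min = 233.478°, rainbow angle = 53.478°.
At 607 nm (n = 1.334): cos²i = 0.09744 → i = 71.810°, r = 45.411°, D_min = 231.153°, rainbow angle = 51.153°.
Angular width = |53.478° − 51.153°| = 2.325°.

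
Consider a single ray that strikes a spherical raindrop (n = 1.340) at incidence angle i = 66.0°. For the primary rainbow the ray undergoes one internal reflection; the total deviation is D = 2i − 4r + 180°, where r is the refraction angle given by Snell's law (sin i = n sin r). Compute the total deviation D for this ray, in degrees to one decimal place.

140.1°

sin r = sin 66.0° / 1.340 = 0.9135/1.340 = 0.6818; r = 42.98°.
D = 2·66.0° − 4·42.98° + 180° = 132.00° − 171.92° + 180° = 140.08°.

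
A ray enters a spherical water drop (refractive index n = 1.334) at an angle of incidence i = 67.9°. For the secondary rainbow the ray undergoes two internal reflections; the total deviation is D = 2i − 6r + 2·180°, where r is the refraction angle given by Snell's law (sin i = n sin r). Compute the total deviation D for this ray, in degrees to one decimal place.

sin r = sin 67.9° / 1.334 = 0.9265/1.334 = 0.6945; r = 43.99°.
D = 2·67.9° − 6·43.99° + 2·180° = 135.80° − 263.95° + 360° = 231.85°.

231.9°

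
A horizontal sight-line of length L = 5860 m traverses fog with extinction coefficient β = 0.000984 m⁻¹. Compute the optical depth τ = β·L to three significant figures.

5.77

τ = β·L = 0.000984 × 5860 = 5.7662.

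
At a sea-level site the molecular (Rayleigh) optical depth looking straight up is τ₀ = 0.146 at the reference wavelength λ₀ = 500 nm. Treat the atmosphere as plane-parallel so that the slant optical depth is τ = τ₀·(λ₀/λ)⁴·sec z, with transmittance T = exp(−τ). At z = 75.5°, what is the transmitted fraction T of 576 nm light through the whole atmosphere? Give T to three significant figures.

sec 75.5° = 3.9939.
τ = 0.146 × (500/576)⁴ × 3.9939 = 0.146 × 0.5678 × 3.9939 = 0.3311.
T = exp(−0.3311) = 0.7181.

0.718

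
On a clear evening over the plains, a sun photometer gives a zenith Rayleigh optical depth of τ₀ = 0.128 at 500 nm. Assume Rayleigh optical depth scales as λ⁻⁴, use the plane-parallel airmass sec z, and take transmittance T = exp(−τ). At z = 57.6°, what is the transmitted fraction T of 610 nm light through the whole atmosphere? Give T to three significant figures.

0.898

sec 57.6° = 1.8663.
τ = 0.128 × (500/610)⁴ × 1.8663 = 0.128 × 0.4514 × 1.8663 = 0.1078.
T = exp(−0.1078) = 0.8978.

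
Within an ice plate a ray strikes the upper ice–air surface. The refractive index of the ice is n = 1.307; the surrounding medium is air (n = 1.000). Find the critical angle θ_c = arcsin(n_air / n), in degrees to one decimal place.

sin θ_c = n_air / n = 1.000 / 1.307 = 0.7651.
θ_c = arcsin(0.7651) = 49.92°.

49.9°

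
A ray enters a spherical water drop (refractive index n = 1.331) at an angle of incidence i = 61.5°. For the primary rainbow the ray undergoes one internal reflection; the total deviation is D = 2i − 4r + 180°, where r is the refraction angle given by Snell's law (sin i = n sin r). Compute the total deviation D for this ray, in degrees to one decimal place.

137.7°

sin r = sin 61.5° / 1.331 = 0.8788/1.331 = 0.6603; r = 41.32°.
D = 2·61.5° − 4·41.32° + 180° = 123.00° − 165.28° + 180° = 137.72°.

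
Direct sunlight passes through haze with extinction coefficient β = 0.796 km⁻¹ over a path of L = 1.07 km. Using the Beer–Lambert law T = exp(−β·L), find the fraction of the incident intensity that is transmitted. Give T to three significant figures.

τ = β·L = 0.796 × 1.07 = 0.8517.
T = exp(−0.8517) = 0.4267.

0.427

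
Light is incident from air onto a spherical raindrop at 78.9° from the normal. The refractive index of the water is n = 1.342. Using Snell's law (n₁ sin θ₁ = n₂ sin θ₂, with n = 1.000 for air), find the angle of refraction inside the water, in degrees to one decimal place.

Snell: sin θ_r = sin θ_i / n = sin 78.9° / 1.342 = 0.9813 / 1.342 = 0.7312.
θ_r = arcsin(0.7312) = 46.99°.

47.0°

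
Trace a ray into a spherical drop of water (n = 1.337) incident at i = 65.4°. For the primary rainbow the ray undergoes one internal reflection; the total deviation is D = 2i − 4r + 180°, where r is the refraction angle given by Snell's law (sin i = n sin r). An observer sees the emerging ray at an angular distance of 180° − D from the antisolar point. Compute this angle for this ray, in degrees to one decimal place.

40.6°

sin r = sin 65.4° / 1.337 = 0.9092/1.337 = 0.6801; r = 42.85°.
D = 2·65.4° − 4·42.85° + 180° = 130.80° − 171.39° + 180° = 139.41°.
Angle from antisolar point = 180° − D = 40.59°.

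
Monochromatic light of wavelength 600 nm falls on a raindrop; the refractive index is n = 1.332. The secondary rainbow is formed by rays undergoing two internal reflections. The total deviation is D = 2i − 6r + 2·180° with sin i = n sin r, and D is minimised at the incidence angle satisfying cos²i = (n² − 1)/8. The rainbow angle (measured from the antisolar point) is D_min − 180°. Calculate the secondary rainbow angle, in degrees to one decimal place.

50.6°

cos²i = (1.77422 − 1)/8 = 0.09678; i = arccos(0.31109) = 71.875°.
sin r = sin 71.875°/1.332 = 0.71350; r = 45.520°.
D_min = 2·71.875° − 6·45.520° + 360° = 230.628°.
Rainbow angle = D_min − 180° = 50.628°.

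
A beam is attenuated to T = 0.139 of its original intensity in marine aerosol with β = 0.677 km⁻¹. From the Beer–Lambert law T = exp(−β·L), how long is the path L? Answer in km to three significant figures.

Beer–Lambert: T = exp(−βL) ⇒ L = −ln(T)/β = −ln(0.139)/0.677 = 1.9733/0.677 = 2.915 km.

2.91 km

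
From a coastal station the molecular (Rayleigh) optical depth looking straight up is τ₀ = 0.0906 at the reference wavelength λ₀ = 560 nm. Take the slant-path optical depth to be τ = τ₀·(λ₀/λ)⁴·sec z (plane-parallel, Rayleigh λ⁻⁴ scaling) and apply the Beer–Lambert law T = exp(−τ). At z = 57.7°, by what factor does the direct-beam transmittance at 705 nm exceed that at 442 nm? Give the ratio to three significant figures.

1.45

Airmass: sec 57.7° = 1.8714.
τ(705 nm) = 0.0906 × (560/705)⁴ × 1.8714 = 0.0906 × 0.3981 × 1.8714 = 0.0675.
τ(442 nm) = 0.0906 × (560/442)⁴ × 1.8714 = 0.0906 × 2.5767 × 1.8714 = 0.4369.
T(705)/T(442) = exp(τ_B − τ_A) = exp(0.3694) = 1.4468.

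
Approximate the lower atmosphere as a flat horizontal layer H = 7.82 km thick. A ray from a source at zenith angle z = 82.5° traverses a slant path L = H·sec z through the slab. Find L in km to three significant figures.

59.9 km

sec z = 1/cos 82.5° = 7.6613.
L = 7.82 × 7.6613 = 59.911 km.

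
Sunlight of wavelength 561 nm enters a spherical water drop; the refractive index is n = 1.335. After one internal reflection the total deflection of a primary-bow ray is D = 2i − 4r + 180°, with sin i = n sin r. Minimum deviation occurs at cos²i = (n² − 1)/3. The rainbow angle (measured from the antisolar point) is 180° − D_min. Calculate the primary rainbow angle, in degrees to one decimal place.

cos²i = (1.78222 − 1)/3 = 0.26074; i = arccos(0.51063) = 59.294°.
sin r = sin 59.294°/1.335 = 0.64405; r = 40.094°.
D_min = 2·59.294° − 4·40.094° + 180° = 138.212°.
Rainbow angle = 180° − D_min = 41.788°.

41.8°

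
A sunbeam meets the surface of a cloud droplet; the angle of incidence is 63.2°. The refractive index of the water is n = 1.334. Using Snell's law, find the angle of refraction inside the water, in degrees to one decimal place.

Snell: sin θ_r = sin θ_i / n = sin 63.2° / 1.334 = 0.8926 / 1.334 = 0.6691.
θ_r = arcsin(0.6691) = 42.00°.

42.0°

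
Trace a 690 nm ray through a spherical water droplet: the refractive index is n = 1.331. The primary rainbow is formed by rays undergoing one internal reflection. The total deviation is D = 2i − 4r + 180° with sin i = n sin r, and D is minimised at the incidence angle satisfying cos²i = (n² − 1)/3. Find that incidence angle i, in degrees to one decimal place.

59.5°

cos²i = (1.331² − 1)/3 = (1.77156 − 1)/3 = 0.25719.
cos i = 0.50714, so i = 59.527°.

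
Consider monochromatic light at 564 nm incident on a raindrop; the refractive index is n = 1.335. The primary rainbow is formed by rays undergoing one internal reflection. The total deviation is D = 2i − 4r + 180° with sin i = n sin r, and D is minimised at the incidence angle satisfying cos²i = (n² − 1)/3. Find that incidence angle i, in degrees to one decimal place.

59.3°

cos²i = (1.335² − 1)/3 = (1.78222 − 1)/3 = 0.26074.
cos i = 0.51063, so i = 59.294°.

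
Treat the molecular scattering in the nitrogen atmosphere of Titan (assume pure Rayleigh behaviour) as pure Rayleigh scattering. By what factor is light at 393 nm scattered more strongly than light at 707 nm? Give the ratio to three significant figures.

Rayleigh scattering ∝ λ⁻⁴, so the ratio of coefficients is the inverse fourth power of the wavelength ratio.
σ(393)/σ(707) = (707/393)⁴ = (1.7990)⁴ = 10.47.

10.5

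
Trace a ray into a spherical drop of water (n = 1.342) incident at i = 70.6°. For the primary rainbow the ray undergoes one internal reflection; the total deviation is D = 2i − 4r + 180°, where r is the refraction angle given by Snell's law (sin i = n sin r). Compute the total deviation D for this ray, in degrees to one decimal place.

142.6°

sin r = sin 70.6° / 1.342 = 0.9432/1.342 = 0.7028; r = 44.66°.
D = 2·70.6° − 4·44.66° + 180° = 141.20° − 178.62° + 180° = 142.58°.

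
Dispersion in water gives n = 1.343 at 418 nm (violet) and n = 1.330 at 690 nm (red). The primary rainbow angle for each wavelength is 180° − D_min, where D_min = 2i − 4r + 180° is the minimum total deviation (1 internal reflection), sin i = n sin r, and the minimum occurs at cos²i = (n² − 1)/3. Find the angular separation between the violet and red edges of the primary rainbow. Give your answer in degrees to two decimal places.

1.87°

At 418 nm (n = 1.343): cos²i = 0.26788 → i = 58.830°, r = 39.577°, D_min = 139.354°, rainbow angle = 40.646°.
At 690 nm (n = 1.330): cos²i = 0.25630 → i = 59.585°, r = 40.422°, D_min = 137.484°, rainbow angle = 42.516°.
Angular width = |40.646° − 42.516°| = 1.871°.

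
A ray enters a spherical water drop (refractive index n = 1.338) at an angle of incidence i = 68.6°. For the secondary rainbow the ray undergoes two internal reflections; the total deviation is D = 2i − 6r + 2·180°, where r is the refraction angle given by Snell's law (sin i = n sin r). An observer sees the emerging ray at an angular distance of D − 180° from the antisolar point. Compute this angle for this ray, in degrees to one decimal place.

sin r = sin 68.6° / 1.338 = 0.9311/1.338 = 0.6959; r = 44.10°.
D = 2·68.6° − 6·44.10° + 2·180° = 137.20° − 264.57° + 360° = 232.63°.
Angle from antisolar point = D − 180° = 52.63°.

52.6°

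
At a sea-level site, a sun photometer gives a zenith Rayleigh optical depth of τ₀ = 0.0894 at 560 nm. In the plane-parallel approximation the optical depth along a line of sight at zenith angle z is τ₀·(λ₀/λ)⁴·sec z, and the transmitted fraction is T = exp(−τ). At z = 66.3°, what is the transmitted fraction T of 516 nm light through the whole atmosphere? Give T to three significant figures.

sec 66.3° = 2.4879.
τ = 0.0894 × (560/516)⁴ × 2.4879 = 0.0894 × 1.3872 × 2.4879 = 0.3085.
T = exp(−0.3085) = 0.7345.

0.735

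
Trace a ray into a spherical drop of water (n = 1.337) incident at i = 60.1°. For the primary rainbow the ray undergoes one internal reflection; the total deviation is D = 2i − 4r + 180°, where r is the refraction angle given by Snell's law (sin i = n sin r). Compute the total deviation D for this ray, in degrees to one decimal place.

sin r = sin 60.1° / 1.337 = 0.8669/1.337 = 0.6484; r = 40.42°.
D = 2·60.1° − 4·40.42° + 180° = 120.20° − 161.68° + 180° = 138.52°.

138.5°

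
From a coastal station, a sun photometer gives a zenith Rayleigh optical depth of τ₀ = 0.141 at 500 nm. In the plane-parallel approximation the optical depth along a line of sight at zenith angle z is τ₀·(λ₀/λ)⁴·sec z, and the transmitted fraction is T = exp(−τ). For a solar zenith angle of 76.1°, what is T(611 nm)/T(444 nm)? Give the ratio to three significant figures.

1.98

Airmass: sec 76.1° = 4.1627.
τ(611 nm) = 0.141 × (500/611)⁴ × 4.1627 = 0.141 × 0.4485 × 4.1627 = 0.2632.
τ(444 nm) = 0.141 × (500/444)⁴ × 4.1627 = 0.141 × 1.6082 × 4.1627 = 0.9439.
T(611)/T(444) = exp(τ_B − τ_A) = exp(0.6807) = 1.9753.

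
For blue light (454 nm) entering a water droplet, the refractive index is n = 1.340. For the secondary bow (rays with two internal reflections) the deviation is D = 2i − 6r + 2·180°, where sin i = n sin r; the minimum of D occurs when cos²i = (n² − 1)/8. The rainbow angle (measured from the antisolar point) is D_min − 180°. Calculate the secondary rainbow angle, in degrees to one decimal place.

52.7°

cos²i = (1.79560 − 1)/8 = 0.09945; i = arccos(0.31536) = 71.618°.
sin r = sin 71.618°/1.340 = 0.70819; r = 45.088°.
D_min = 2·71.618° − 6·45.088° + 360° = 232.709°.
Rainbow angle = D_min − 180° = 52.709°.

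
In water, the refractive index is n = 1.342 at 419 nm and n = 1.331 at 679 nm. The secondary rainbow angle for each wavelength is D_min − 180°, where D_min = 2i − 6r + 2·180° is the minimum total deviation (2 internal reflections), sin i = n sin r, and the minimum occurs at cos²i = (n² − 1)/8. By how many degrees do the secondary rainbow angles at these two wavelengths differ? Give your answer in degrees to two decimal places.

2.86°

At 419 nm (n = 1.342): cos²i = 0.10012 → i = 71.554°, r = 44.981°, D_min = 233.222°, rainbow angle = 53.222°.
At 679 nm (n = 1.331): cos²i = 0.09645 → i = 71.907°, r = 45.575°, D_min = 230.365°, rainbow angle = 50.365°.
Angular width = |53.222° − 50.365°| = 2.857°.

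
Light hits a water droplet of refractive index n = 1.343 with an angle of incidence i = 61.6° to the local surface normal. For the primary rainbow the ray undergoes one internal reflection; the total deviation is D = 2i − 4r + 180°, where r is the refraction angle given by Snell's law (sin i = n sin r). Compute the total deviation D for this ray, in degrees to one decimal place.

139.5°

sin r = sin 61.6° / 1.343 = 0.8796/1.343 = 0.6550; r = 40.92°.
D = 2·61.6° − 4·40.92° + 180° = 123.20° − 163.67° + 180° = 139.53°.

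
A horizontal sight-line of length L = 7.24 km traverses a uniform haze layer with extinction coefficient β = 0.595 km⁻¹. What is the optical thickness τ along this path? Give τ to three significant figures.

τ = β·L = 0.595 × 7.24 = 4.3078.

4.31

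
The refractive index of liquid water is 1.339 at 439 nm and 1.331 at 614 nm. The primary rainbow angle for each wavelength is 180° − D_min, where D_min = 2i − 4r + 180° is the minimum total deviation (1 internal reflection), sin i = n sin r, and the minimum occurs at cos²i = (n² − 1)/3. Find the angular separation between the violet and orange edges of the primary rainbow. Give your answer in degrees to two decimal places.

1.16°

At 439 nm (n = 1.339): cos²i = 0.26431 → i = 59.062°, r = 39.834°, D_min = 138.786°, rainbow angle = 41.214°.
At 614 nm (n = 1.331): cos²i = 0.25719 → i = 59.527°, r = 40.356°, D_min = 137.630°, rainbow angle = 42.370°.
Angular width = |41.214° − 42.370°| = 1.156°.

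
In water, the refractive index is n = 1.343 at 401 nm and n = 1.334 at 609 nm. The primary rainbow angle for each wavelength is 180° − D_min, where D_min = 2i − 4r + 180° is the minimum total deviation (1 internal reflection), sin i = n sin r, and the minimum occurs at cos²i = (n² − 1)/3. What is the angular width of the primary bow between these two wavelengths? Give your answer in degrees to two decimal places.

1.29°

At 401 nm (n = 1.343): cos²i = 0.26788 → i = 58.830°, r = 39.577°, D_min = 139.354°, rainbow angle = 40.646°.
At 609 nm (n = 1.334): cos²i = 0.25985 → i = 59.352°, r = 40.159°, D_min = 138.067°, rainbow angle = 41.933°.
Angular width = |40.646° − 41.933°| = 1.287°.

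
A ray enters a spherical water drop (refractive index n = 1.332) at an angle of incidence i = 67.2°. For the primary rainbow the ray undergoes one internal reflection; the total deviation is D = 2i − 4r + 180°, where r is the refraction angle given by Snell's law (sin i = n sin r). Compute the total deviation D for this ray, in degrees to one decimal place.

sin r = sin 67.2° / 1.332 = 0.9219/1.332 = 0.6921; r = 43.80°.
D = 2·67.2° − 4·43.80° + 180° = 134.40° − 175.18° + 180° = 139.22°.

139.2°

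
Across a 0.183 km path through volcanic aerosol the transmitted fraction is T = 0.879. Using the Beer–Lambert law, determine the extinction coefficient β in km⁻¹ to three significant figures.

0.705 km⁻¹

Beer–Lambert: T = exp(−βL) ⇒ β = −ln(T)/L = −ln(0.879)/0.183 = 0.1290/0.183 = 0.7048 km⁻¹.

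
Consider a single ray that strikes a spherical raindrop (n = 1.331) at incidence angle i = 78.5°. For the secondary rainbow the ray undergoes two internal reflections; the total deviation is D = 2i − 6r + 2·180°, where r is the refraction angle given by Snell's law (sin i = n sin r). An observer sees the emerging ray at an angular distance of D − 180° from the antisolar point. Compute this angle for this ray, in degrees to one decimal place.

sin r = sin 78.5° / 1.331 = 0.9799/1.331 = 0.7362; r = 47.41°.
D = 2·78.5° − 6·47.41° + 2·180° = 157.00° − 284.47° + 360° = 232.53°.
Angle from antisolar point = D − 180° = 52.53°.

52.5°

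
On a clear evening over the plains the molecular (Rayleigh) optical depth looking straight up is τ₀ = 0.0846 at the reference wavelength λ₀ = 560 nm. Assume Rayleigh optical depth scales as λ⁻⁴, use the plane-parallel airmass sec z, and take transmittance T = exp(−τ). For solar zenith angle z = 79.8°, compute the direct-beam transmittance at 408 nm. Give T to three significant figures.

0.184

sec 79.8° = 5.6470.
τ = 0.0846 × (560/408)⁴ × 5.6470 = 0.0846 × 3.5490 × 5.6470 = 1.6955.
T = exp(−1.6955) = 0.1835.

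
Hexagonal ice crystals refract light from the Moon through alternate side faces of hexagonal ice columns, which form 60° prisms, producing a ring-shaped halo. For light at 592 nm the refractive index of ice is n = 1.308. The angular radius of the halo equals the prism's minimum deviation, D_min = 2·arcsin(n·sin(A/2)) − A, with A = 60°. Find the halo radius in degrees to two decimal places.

21.69°

n·sin(A/2) = 1.308 × sin 30° = 1.308 × 0.5000 = 0.6540.
D_min = 2·arcsin(0.6540) − 60° = 2 × 40.844° − 60° = 21.688°.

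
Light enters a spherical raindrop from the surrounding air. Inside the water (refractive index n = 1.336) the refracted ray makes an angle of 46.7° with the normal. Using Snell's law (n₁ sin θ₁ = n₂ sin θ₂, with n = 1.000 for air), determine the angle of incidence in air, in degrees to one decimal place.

Snell: sin θ_i = n · sin θ_r = 1.336 × sin 46.7° = 1.336 × 0.7278 = 0.9723.
θ_i = arcsin(0.9723) = 76.48°.

76.5°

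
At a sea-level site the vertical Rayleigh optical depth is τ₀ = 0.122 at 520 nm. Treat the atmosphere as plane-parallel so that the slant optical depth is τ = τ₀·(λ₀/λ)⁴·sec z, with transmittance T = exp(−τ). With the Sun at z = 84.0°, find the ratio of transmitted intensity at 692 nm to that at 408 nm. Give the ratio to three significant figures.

Airmass: sec 84.0° = 9.5668.
τ(692 nm) = 0.122 × (520/692)⁴ × 9.5668 = 0.122 × 0.3189 × 9.5668 = 0.3721.
τ(408 nm) = 0.122 × (520/408)⁴ × 9.5668 = 0.122 × 2.6386 × 9.5668 = 3.0796.
T(692)/T(408) = exp(τ_B − τ_A) = exp(2.7075) = 14.9914.

15.0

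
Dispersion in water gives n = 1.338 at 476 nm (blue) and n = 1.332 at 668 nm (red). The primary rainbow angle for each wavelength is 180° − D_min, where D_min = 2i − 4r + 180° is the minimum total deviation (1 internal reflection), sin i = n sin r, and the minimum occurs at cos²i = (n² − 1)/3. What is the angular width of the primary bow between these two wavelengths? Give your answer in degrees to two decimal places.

At 476 nm (n = 1.338): cos²i = 0.26341 → i = 59.120°, r = 39.899°, D_min = 138.643°, rainbow angle = 41.357°.
At 668 nm (n = 1.332): cos²i = 0.25807 → i = 59.469°, r = 40.290°, D_min = 137.776°, rainbow angle = 42.224°.
Angular width = |41.357° − 42.224°| = 0.867°.

0.87°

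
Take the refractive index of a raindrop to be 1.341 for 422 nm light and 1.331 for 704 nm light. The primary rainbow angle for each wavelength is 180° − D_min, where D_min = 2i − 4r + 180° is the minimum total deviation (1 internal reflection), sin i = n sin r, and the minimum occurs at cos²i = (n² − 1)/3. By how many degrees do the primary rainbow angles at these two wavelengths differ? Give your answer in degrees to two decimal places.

1.44°

At 422 nm (n = 1.341): cos²i = 0.26609 → i = 58.946°, r = 39.705°, D_min = 139.071°, rainbow angle = 40.929°.
At 704 nm (n = 1.331): cos²i = 0.25719 → i = 59.527°, r = 40.356°, D_min = 137.630°, rainbow angle = 42.370°.
Angular width = |40.929° − 42.370°| = 1.441°.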